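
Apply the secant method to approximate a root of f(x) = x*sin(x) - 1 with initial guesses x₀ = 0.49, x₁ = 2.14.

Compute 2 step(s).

f(x) = x*sin(x) - 1
x₀ = 0.49, x₁ = 2.14

Secant formula: x_{n+1} = x_n - f(x_n)(x_n - x_{n-1})/(f(x_n) - f(x_{n-1}))

Iteration 1:
  f(0.490000) = -0.769393
  f(2.140000) = 0.802587
  x_2 = 2.140000 - 0.802587×(2.140000 - 0.490000)/(0.802587 - (-0.769393))
       = 1.297579
Iteration 2:
  f(2.140000) = 0.802587
  f(1.297579) = 0.249449
  x_3 = 1.297579 - 0.249449×(1.297579 - 2.140000)/(0.249449 - 0.802587)
       = 0.917672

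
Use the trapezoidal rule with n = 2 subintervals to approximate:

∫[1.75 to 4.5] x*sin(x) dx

f(x) = x*sin(x)
a = 1.75, b = 4.5, n = 2
h = (b - a)/n = 1.375000

Trapezoidal rule: (h/2)[f(x₀) + 2f(x₁) + 2f(x₂) + ... + f(xₙ)]

x_0 = 1.7500, f(x_0) = 1.721975, coefficient = 1
x_1 = 3.1250, f(x_1) = 0.051850, coefficient = 2
x_2 = 4.5000, f(x_2) = -4.398886, coefficient = 1

I ≈ (1.375000/2) × -2.573211 = -1.769082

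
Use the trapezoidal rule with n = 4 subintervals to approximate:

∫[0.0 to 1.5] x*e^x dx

f(x) = x*e^x
a = 0.0, b = 1.5, n = 4
h = (b - a)/n = 0.375000

Trapezoidal rule: (h/2)[f(x₀) + 2f(x₁) + 2f(x₂) + ... + f(xₙ)]

x_0 = 0.0000, f(x_0) = 0.000000, coefficient = 1
x_1 = 0.3750, f(x_1) = 0.545622, coefficient = 2
x_2 = 0.7500, f(x_2) = 1.587750, coefficient = 2
x_3 = 1.1250, f(x_3) = 3.465244, coefficient = 2
x_4 = 1.5000, f(x_4) = 6.722534, coefficient = 1

I ≈ (0.375000/2) × 17.919765 = 3.359956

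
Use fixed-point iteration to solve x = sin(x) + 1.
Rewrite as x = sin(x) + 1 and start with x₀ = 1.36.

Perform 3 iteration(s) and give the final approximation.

Equation: x = sin(x) + 1
Fixed-point form: x = sin(x) + 1
x₀ = 1.36

x_1 = g(1.360000) = 1.977865
x_2 = g(1.977865) = 1.918285
x_3 = g(1.918285) = 1.940231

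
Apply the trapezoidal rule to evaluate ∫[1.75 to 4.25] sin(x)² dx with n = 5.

f(x) = sin(x)²
a = 1.75, b = 4.25, n = 5
h = (b - a)/n = 0.500000

Trapezoidal rule: (h/2)[f(x₀) + 2f(x₁) + 2f(x₂) + ... + f(xₙ)]

x_0 = 1.7500, f(x_0) = 0.968228, coefficient = 1
x_1 = 2.2500, f(x_1) = 0.605398, coefficient = 2
x_2 = 2.7500, f(x_2) = 0.145665, coefficient = 2
x_3 = 3.2500, f(x_3) = 0.011706, coefficient = 2
x_4 = 3.7500, f(x_4) = 0.326682, coefficient = 2
x_5 = 4.2500, f(x_5) = 0.801006, coefficient = 1

I ≈ (0.500000/2) × 3.948137 = 0.987034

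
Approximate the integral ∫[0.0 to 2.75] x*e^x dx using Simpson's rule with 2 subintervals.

f(x) = x*e^x
a = 0.0, b = 2.75, n = 2
h = (b - a)/n = 1.375000

Simpson's rule: (h/3)[f(x₀) + 4f(x₁) + 2f(x₂) + ... + f(xₙ)]

x_0 = 0.0000, f(x_0) = 0.000000, coefficient = 1
x_1 = 1.3750, f(x_1) = 5.438230, coefficient = 4
x_2 = 2.7500, f(x_2) = 43.017238, coefficient = 1

I ≈ (1.375000/3) × 64.770160 = 29.686323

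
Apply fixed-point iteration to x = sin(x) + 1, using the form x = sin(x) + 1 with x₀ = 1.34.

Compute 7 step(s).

Equation: x = sin(x) + 1
Fixed-point form: x = sin(x) + 1
x₀ = 1.34

x_1 = g(1.340000) = 1.973485
x_2 = g(1.973485) = 1.920011
x_3 = g(1.920011) = 1.939642
x_4 = g(1.939642) = 1.932744
x_5 = g(1.932744) = 1.935209
x_6 = g(1.935209) = 1.934333
x_7 = g(1.934333) = 1.934645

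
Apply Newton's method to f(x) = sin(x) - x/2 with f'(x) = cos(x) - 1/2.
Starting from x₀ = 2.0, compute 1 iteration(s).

f(x) = sin(x) - x/2
f'(x) = cos(x) - 1/2
x₀ = 2.0

Newton-Raphson formula: x_{n+1} = x_n - f(x_n)/f'(x_n)

Iteration 1:
  f(2.000000) = -0.090703
  f'(2.000000) = -0.916147
  x_1 = 2.000000 - (-0.090703)/(-0.916147) = 1.900996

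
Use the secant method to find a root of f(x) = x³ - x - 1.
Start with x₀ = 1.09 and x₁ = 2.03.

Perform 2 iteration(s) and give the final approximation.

f(x) = x³ - x - 1
x₀ = 1.09, x₁ = 2.03

Secant formula: x_{n+1} = x_n - f(x_n)(x_n - x_{n-1})/(f(x_n) - f(x_{n-1}))

Iteration 1:
  f(1.090000) = -0.794971
  f(2.030000) = 5.335427
  x_2 = 2.030000 - 5.335427×(2.030000 - 1.090000)/(5.335427 - (-0.794971))
       = 1.211896
Iteration 2:
  f(2.030000) = 5.335427
  f(1.211896) = -0.431993
  x_3 = 1.211896 - (-0.431993)×(1.211896 - 2.030000)/(-0.431993 - 5.335427)
       = 1.273174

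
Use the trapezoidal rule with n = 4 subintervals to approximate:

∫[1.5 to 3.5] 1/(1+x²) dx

f(x) = 1/(1+x²)
a = 1.5, b = 3.5, n = 4
h = (b - a)/n = 0.500000

Trapezoidal rule: (h/2)[f(x₀) + 2f(x₁) + 2f(x₂) + ... + f(xₙ)]

x_0 = 1.5000, f(x_0) = 0.307692, coefficient = 1
x_1 = 2.0000, f(x_1) = 0.200000, coefficient = 2
x_2 = 2.5000, f(x_2) = 0.137931, coefficient = 2
x_3 = 3.0000, f(x_3) = 0.100000, coefficient = 2
x_4 = 3.5000, f(x_4) = 0.075472, coefficient = 1

I ≈ (0.500000/2) × 1.259026 = 0.314757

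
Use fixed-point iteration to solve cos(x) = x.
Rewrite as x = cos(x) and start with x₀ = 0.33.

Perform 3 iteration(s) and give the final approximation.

Equation: cos(x) = x
Fixed-point form: x = cos(x)
x₀ = 0.33

x_1 = g(0.330000) = 0.946042
x_2 = g(0.946042) = 0.584898
x_3 = g(0.584898) = 0.833769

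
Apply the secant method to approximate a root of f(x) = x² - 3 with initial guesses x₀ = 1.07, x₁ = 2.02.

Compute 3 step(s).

f(x) = x² - 3
x₀ = 1.07, x₁ = 2.02

Secant formula: x_{n+1} = x_n - f(x_n)(x_n - x_{n-1})/(f(x_n) - f(x_{n-1}))

Iteration 1:
  f(1.070000) = -1.855100
  f(2.020000) = 1.080400
  x_2 = 2.020000 - 1.080400×(2.020000 - 1.070000)/(1.080400 - (-1.855100))
       = 1.670356
Iteration 2:
  f(2.020000) = 1.080400
  f(1.670356) = -0.209911
  x_3 = 1.670356 - (-0.209911)×(1.670356 - 2.020000)/(-0.209911 - 1.080400)
       = 1.727237
Iteration 3:
  f(1.670356) = -0.209911
  f(1.727237) = -0.016653
  x_4 = 1.727237 - (-0.016653)×(1.727237 - 1.670356)/(-0.016653 - (-0.209911))
       = 1.732138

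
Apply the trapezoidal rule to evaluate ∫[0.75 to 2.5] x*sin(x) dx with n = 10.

f(x) = x*sin(x)
a = 0.75, b = 2.5, n = 10
h = (b - a)/n = 0.175000

Trapezoidal rule: (h/2)[f(x₀) + 2f(x₁) + 2f(x₂) + ... + f(xₙ)]

x_0 = 0.7500, f(x_0) = 0.511229, coefficient = 1
x_1 = 0.9250, f(x_1) = 0.738724, coefficient = 2
x_2 = 1.1000, f(x_2) = 0.980328, coefficient = 2
x_3 = 1.2750, f(x_3) = 1.219627, coefficient = 2
x_4 = 1.4500, f(x_4) = 1.439434, coefficient = 2
x_5 = 1.6250, f(x_5) = 1.622613, coefficient = 2
x_6 = 1.8000, f(x_6) = 1.752926, coefficient = 2
x_7 = 1.9750, f(x_7) = 1.815846, coefficient = 2
x_8 = 2.1500, f(x_8) = 1.799332, coefficient = 2
x_9 = 2.3250, f(x_9) = 1.694500, coefficient = 2
x_10 = 2.5000, f(x_10) = 1.496180, coefficient = 1

I ≈ (0.175000/2) × 28.134071 = 2.461731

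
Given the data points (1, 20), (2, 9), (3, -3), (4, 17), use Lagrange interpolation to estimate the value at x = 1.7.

Lagrange interpolation formula:
P(x) = Σ yᵢ × Lᵢ(x)
where Lᵢ(x) = Π_{j≠i} (x - xⱼ)/(xᵢ - xⱼ)

L_0(1.7) = (1.7 - 2)/(1 - 2) × (1.7 - 3)/(1 - 3) × (1.7 - 4)/(1 - 4) = 0.149500
L_1(1.7) = (1.7 - 1)/(2 - 1) × (1.7 - 3)/(2 - 3) × (1.7 - 4)/(2 - 4) = 1.046500
L_2(1.7) = (1.7 - 1)/(3 - 1) × (1.7 - 2)/(3 - 2) × (1.7 - 4)/(3 - 4) = -0.241500
L_3(1.7) = (1.7 - 1)/(4 - 1) × (1.7 - 2)/(4 - 2) × (1.7 - 3)/(4 - 3) = 0.045500

P(1.7) = 20×L_0(1.7) + 9×L_1(1.7) + (-3)×L_2(1.7) + 17×L_3(1.7)
P(1.7) = 13.906500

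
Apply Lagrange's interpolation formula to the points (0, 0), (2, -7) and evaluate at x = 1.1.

Lagrange interpolation formula:
P(x) = Σ yᵢ × Lᵢ(x)
where Lᵢ(x) = Π_{j≠i} (x - xⱼ)/(xᵢ - xⱼ)

L_0(1.1) = (1.1 - 2)/(0 - 2) = 0.450000
L_1(1.1) = (1.1 - 0)/(2 - 0) = 0.550000

P(1.1) = 0×L_0(1.1) + (-7)×L_1(1.1)
P(1.1) = -3.850000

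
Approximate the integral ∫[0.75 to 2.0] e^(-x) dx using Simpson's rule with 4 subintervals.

f(x) = e^(-x)
a = 0.75, b = 2.0, n = 4
h = (b - a)/n = 0.312500

Simpson's rule: (h/3)[f(x₀) + 4f(x₁) + 2f(x₂) + ... + f(xₙ)]

x_0 = 0.7500, f(x_0) = 0.472367, coefficient = 1
x_1 = 1.0625, f(x_1) = 0.345591, coefficient = 4
x_2 = 1.3750, f(x_2) = 0.252840, coefficient = 2
x_3 = 1.6875, f(x_3) = 0.184981, coefficient = 4
x_4 = 2.0000, f(x_4) = 0.135335, coefficient = 1

I ≈ (0.312500/3) × 3.235670 = 0.337049
Exact value: 0.337031
Error: 0.000018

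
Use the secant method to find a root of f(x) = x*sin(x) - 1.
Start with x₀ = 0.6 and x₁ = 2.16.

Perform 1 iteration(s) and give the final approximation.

f(x) = x*sin(x) - 1
x₀ = 0.6, x₁ = 2.16

Secant formula: x_{n+1} = x_n - f(x_n)(x_n - x_{n-1})/(f(x_n) - f(x_{n-1}))

Iteration 1:
  f(0.600000) = -0.661215
  f(2.160000) = 0.795788
  x_2 = 2.160000 - 0.795788×(2.160000 - 0.600000)/(0.795788 - (-0.661215))
       = 1.307957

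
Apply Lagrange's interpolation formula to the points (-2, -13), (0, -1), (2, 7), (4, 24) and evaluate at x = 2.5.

Lagrange interpolation formula:
P(x) = Σ yᵢ × Lᵢ(x)
where Lᵢ(x) = Π_{j≠i} (x - xⱼ)/(xᵢ - xⱼ)

L_0(2.5) = (2.5 - 0)/(-2 - 0) × (2.5 - 2)/(-2 - 2) × (2.5 - 4)/(-2 - 4) = 0.039062
L_1(2.5) = (2.5 - (-2))/(0 - (-2)) × (2.5 - 2)/(0 - 2) × (2.5 - 4)/(0 - 4) = -0.210938
L_2(2.5) = (2.5 - (-2))/(2 - (-2)) × (2.5 - 0)/(2 - 0) × (2.5 - 4)/(2 - 4) = 1.054688
L_3(2.5) = (2.5 - (-2))/(4 - (-2)) × (2.5 - 0)/(4 - 0) × (2.5 - 2)/(4 - 2) = 0.117188

P(2.5) = (-13)×L_0(2.5) + (-1)×L_1(2.5) + 7×L_2(2.5) + 24×L_3(2.5)
P(2.5) = 9.898438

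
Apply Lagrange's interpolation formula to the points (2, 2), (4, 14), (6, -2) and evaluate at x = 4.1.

Lagrange interpolation formula:
P(x) = Σ yᵢ × Lᵢ(x)
where Lᵢ(x) = Π_{j≠i} (x - xⱼ)/(xᵢ - xⱼ)

L_0(4.1) = (4.1 - 4)/(2 - 4) × (4.1 - 6)/(2 - 6) = -0.023750
L_1(4.1) = (4.1 - 2)/(4 - 2) × (4.1 - 6)/(4 - 6) = 0.997500
L_2(4.1) = (4.1 - 2)/(6 - 2) × (4.1 - 4)/(6 - 4) = 0.026250

P(4.1) = 2×L_0(4.1) + 14×L_1(4.1) + (-2)×L_2(4.1)
P(4.1) = 13.865000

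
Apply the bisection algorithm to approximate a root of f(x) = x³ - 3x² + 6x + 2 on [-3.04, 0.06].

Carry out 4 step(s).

f(x) = x³ - 3x² + 6x + 2
Initial interval: [-3.04, 0.06]

Iteration 1:
  c_1 = (-3.040000 + 0.060000)/2 = -1.490000
  f(c_1) = f(-1.490000) = -16.908249
  f(a) × f(c) ≥ 0, new interval: [-1.490000, 0.060000]
Iteration 2:
  c_2 = (-1.490000 + 0.060000)/2 = -0.715000
  f(c_2) = f(-0.715000) = -4.189201
  f(a) × f(c) ≥ 0, new interval: [-0.715000, 0.060000]
Iteration 3:
  c_3 = (-0.715000 + 0.060000)/2 = -0.327500
  f(c_3) = f(-0.327500) = -0.321895
  f(a) × f(c) ≥ 0, new interval: [-0.327500, 0.060000]
Iteration 4:
  c_4 = (-0.327500 + 0.060000)/2 = -0.133750
  f(c_4) = f(-0.133750) = 1.141440
  f(a) × f(c) < 0, new interval: [-0.327500, -0.133750]

After 4 iteration(s), the approximation is c_4 = -0.133750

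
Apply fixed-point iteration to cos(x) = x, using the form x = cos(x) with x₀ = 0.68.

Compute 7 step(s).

Equation: cos(x) = x
Fixed-point form: x = cos(x)
x₀ = 0.68

x_1 = g(0.680000) = 0.777573
x_2 = g(0.777573) = 0.712618
x_3 = g(0.712618) = 0.756652
x_4 = g(0.756652) = 0.727138
x_5 = g(0.727138) = 0.747080
x_6 = g(0.747080) = 0.733676
x_7 = g(0.733676) = 0.742718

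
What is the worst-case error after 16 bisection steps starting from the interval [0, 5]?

Bisection error bound: |error| ≤ (b-a)/2^n
|error| ≤ (5 - 0)/2^16 = 5/2^16
|error| ≤ 0.0000762939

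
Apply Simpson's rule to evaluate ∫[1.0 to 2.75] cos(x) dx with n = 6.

f(x) = cos(x)
a = 1.0, b = 2.75, n = 6
h = (b - a)/n = 0.291667

Simpson's rule: (h/3)[f(x₀) + 4f(x₁) + 2f(x₂) + ... + f(xₙ)]

x_0 = 1.0000, f(x_0) = 0.540302, coefficient = 1
x_1 = 1.2917, f(x_1) = 0.275519, coefficient = 4
x_2 = 1.5833, f(x_2) = -0.012537, coefficient = 2
x_3 = 1.8750, f(x_3) = -0.299534, coefficient = 4
x_4 = 2.1667, f(x_4) = -0.561229, coefficient = 2
x_5 = 2.4583, f(x_5) = -0.775519, coefficient = 4
x_6 = 2.7500, f(x_6) = -0.924302, coefficient = 1

I ≈ (0.291667/3) × -4.729666 = -0.459829
Exact value: -0.459810
Error: 0.000019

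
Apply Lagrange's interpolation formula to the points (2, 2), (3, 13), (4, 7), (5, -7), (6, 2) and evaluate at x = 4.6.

Lagrange interpolation formula:
P(x) = Σ yᵢ × Lᵢ(x)
where Lᵢ(x) = Π_{j≠i} (x - xⱼ)/(xᵢ - xⱼ)

L_0(4.6) = (4.6 - 3)/(2 - 3) × (4.6 - 4)/(2 - 4) × (4.6 - 5)/(2 - 5) × (4.6 - 6)/(2 - 6) = 0.022400
L_1(4.6) = (4.6 - 2)/(3 - 2) × (4.6 - 4)/(3 - 4) × (4.6 - 5)/(3 - 5) × (4.6 - 6)/(3 - 6) = -0.145600
L_2(4.6) = (4.6 - 2)/(4 - 2) × (4.6 - 3)/(4 - 3) × (4.6 - 5)/(4 - 5) × (4.6 - 6)/(4 - 6) = 0.582400
L_3(4.6) = (4.6 - 2)/(5 - 2) × (4.6 - 3)/(5 - 3) × (4.6 - 4)/(5 - 4) × (4.6 - 6)/(5 - 6) = 0.582400
L_4(4.6) = (4.6 - 2)/(6 - 2) × (4.6 - 3)/(6 - 3) × (4.6 - 4)/(6 - 4) × (4.6 - 5)/(6 - 5) = -0.041600

P(4.6) = 2×L_0(4.6) + 13×L_1(4.6) + 7×L_2(4.6) + (-7)×L_3(4.6) + 2×L_4(4.6)
P(4.6) = -1.931200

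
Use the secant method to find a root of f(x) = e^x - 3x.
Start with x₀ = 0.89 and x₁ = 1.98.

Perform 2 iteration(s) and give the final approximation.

f(x) = e^x - 3x
x₀ = 0.89, x₁ = 1.98

Secant formula: x_{n+1} = x_n - f(x_n)(x_n - x_{n-1})/(f(x_n) - f(x_{n-1}))

Iteration 1:
  f(0.890000) = -0.234870
  f(1.980000) = 1.302743
  x_2 = 1.980000 - 1.302743×(1.980000 - 0.890000)/(1.302743 - (-0.234870))
       = 1.056497
Iteration 2:
  f(1.980000) = 1.302743
  f(1.056497) = -0.293213
  x_3 = 1.056497 - (-0.293213)×(1.056497 - 1.980000)/(-0.293213 - 1.302743)
       = 1.226166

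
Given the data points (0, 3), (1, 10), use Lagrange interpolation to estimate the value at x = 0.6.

Lagrange interpolation formula:
P(x) = Σ yᵢ × Lᵢ(x)
where Lᵢ(x) = Π_{j≠i} (x - xⱼ)/(xᵢ - xⱼ)

L_0(0.6) = (0.6 - 1)/(0 - 1) = 0.400000
L_1(0.6) = (0.6 - 0)/(1 - 0) = 0.600000

P(0.6) = 3×L_0(0.6) + 10×L_1(0.6)
P(0.6) = 7.200000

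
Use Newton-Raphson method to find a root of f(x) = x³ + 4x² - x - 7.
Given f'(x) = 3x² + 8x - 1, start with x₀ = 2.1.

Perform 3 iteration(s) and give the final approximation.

f(x) = x³ + 4x² - x - 7
f'(x) = 3x² + 8x - 1
x₀ = 2.1

Newton-Raphson formula: x_{n+1} = x_n - f(x_n)/f'(x_n)

Iteration 1:
  f(2.100000) = 17.801000
  f'(2.100000) = 29.030000
  x_1 = 2.100000 - 17.801000/29.030000 = 1.486807
Iteration 2:
  f(1.486807) = 3.642297
  f'(1.486807) = 17.526237
  x_2 = 1.486807 - 3.642297/17.526237 = 1.278987
Iteration 3:
  f(1.278987) = 0.356422
  f'(1.278987) = 14.139320
  x_3 = 1.278987 - 0.356422/14.139320 = 1.253779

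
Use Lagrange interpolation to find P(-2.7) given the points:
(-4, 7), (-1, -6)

Lagrange interpolation formula:
P(x) = Σ yᵢ × Lᵢ(x)
where Lᵢ(x) = Π_{j≠i} (x - xⱼ)/(xᵢ - xⱼ)

L_0(-2.7) = (-2.7 - (-1))/(-4 - (-1)) = 0.566667
L_1(-2.7) = (-2.7 - (-4))/(-1 - (-4)) = 0.433333

P(-2.7) = 7×L_0(-2.7) + (-6)×L_1(-2.7)
P(-2.7) = 1.366667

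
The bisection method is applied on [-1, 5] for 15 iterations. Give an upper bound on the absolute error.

Bisection error bound: |error| ≤ (b-a)/2^n
|error| ≤ (5 - (-1))/2^15 = 6/2^15
|error| ≤ 0.0001831055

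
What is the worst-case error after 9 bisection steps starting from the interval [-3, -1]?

Bisection error bound: |error| ≤ (b-a)/2^n
|error| ≤ (-1 - (-3))/2^9 = 2/2^9
|error| ≤ 0.0039062500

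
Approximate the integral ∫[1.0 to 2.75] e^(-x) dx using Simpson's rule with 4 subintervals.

f(x) = e^(-x)
a = 1.0, b = 2.75, n = 4
h = (b - a)/n = 0.437500

Simpson's rule: (h/3)[f(x₀) + 4f(x₁) + 2f(x₂) + ... + f(xₙ)]

x_0 = 1.0000, f(x_0) = 0.367879, coefficient = 1
x_1 = 1.4375, f(x_1) = 0.237521, coefficient = 4
x_2 = 1.8750, f(x_2) = 0.153355, coefficient = 2
x_3 = 2.3125, f(x_3) = 0.099013, coefficient = 4
x_4 = 2.7500, f(x_4) = 0.063928, coefficient = 1

I ≈ (0.437500/3) × 2.084654 = 0.304012
Exact value: 0.303952
Error: 0.000060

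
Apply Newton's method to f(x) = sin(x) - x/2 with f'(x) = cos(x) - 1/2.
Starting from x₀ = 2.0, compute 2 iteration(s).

f(x) = sin(x) - x/2
f'(x) = cos(x) - 1/2
x₀ = 2.0

Newton-Raphson formula: x_{n+1} = x_n - f(x_n)/f'(x_n)

Iteration 1:
  f(2.000000) = -0.090703
  f'(2.000000) = -0.916147
  x_1 = 2.000000 - (-0.090703)/(-0.916147) = 1.900996
Iteration 2:
  f(1.900996) = -0.004520
  f'(1.900996) = -0.824232
  x_2 = 1.900996 - (-0.004520)/(-0.824232) = 1.895512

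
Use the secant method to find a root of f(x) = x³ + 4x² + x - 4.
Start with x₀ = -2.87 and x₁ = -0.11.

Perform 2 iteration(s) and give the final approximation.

f(x) = x³ + 4x² + x - 4
x₀ = -2.87, x₁ = -0.11

Secant formula: x_{n+1} = x_n - f(x_n)(x_n - x_{n-1})/(f(x_n) - f(x_{n-1}))

Iteration 1:
  f(-2.870000) = 2.437697
  f(-0.110000) = -4.062931
  x_2 = -0.110000 - (-4.062931)×(-0.110000 - (-2.870000))/(-4.062931 - 2.437697)
       = -1.835016
Iteration 2:
  f(-0.110000) = -4.062931
  f(-1.835016) = 1.455101
  x_3 = -1.835016 - 1.455101×(-1.835016 - (-0.110000))/(1.455101 - (-4.062931))
       = -1.380131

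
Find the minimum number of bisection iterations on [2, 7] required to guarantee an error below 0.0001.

We need (b-a)/2^n ≤ 0.0001
(7 - 2)/2^n ≤ 0.0001
5/2^n ≤ 0.0001
2^n ≥ 50000
n ≥ log₂(50000) = 15.61
n ≥ 16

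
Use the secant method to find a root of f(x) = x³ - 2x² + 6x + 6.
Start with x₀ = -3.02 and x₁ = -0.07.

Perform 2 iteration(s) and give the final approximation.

f(x) = x³ - 2x² + 6x + 6
x₀ = -3.02, x₁ = -0.07

Secant formula: x_{n+1} = x_n - f(x_n)(x_n - x_{n-1})/(f(x_n) - f(x_{n-1}))

Iteration 1:
  f(-3.020000) = -57.904408
  f(-0.070000) = 5.569857
  x_2 = -0.070000 - 5.569857×(-0.070000 - (-3.020000))/(5.569857 - (-57.904408))
       = -0.328862
Iteration 2:
  f(-0.070000) = 5.569857
  f(-0.328862) = 3.774961
  x_3 = -0.328862 - 3.774961×(-0.328862 - (-0.070000))/(3.774961 - 5.569857)
       = -0.873291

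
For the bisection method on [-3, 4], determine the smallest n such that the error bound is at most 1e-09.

We need (b-a)/2^n ≤ 1e-09
(4 - (-3))/2^n ≤ 1e-09
7/2^n ≤ 1e-09
2^n ≥ 7000000000
n ≥ log₂(7000000000) = 32.70
n ≥ 33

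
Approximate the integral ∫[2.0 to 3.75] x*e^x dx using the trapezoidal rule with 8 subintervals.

f(x) = x*e^x
a = 2.0, b = 3.75, n = 8
h = (b - a)/n = 0.218750

Trapezoidal rule: (h/2)[f(x₀) + 2f(x₁) + 2f(x₂) + ... + f(xₙ)]

x_0 = 2.0000, f(x_0) = 14.778112, coefficient = 1
x_1 = 2.2188, f(x_1) = 20.403245, coefficient = 2
x_2 = 2.4375, f(x_2) = 27.895710, coefficient = 2
x_3 = 2.6562, f(x_3) = 37.832380, coefficient = 2
x_4 = 2.8750, f(x_4) = 50.960594, coefficient = 2
x_5 = 3.0938, f(x_5) = 68.247032, coefficient = 2
x_6 = 3.3125, f(x_6) = 90.940295, coefficient = 2
x_7 = 3.5312, f(x_7) = 120.650980, coefficient = 2
x_8 = 3.7500, f(x_8) = 159.454058, coefficient = 1

I ≈ (0.218750/2) × 1008.092644 = 110.260133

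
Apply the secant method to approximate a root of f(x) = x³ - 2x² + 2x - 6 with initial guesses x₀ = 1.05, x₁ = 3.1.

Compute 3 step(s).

f(x) = x³ - 2x² + 2x - 6
x₀ = 1.05, x₁ = 3.1

Secant formula: x_{n+1} = x_n - f(x_n)(x_n - x_{n-1})/(f(x_n) - f(x_{n-1}))

Iteration 1:
  f(1.050000) = -4.947375
  f(3.100000) = 10.771000
  x_2 = 3.100000 - 10.771000×(3.100000 - 1.050000)/(10.771000 - (-4.947375))
       = 1.695240
Iteration 2:
  f(3.100000) = 10.771000
  f(1.695240) = -3.485352
  x_3 = 1.695240 - (-3.485352)×(1.695240 - 3.100000)/(-3.485352 - 10.771000)
       = 2.038671
Iteration 3:
  f(1.695240) = -3.485352
  f(2.038671) = -1.761932
  x_4 = 2.038671 - (-1.761932)×(2.038671 - 1.695240)/(-1.761932 - (-3.485352))
       = 2.389777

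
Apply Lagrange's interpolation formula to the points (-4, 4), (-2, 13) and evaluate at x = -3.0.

Lagrange interpolation formula:
P(x) = Σ yᵢ × Lᵢ(x)
where Lᵢ(x) = Π_{j≠i} (x - xⱼ)/(xᵢ - xⱼ)

L_0(-3.0) = (-3.0 - (-2))/(-4 - (-2)) = 0.500000
L_1(-3.0) = (-3.0 - (-4))/(-2 - (-4)) = 0.500000

P(-3.0) = 4×L_0(-3.0) + 13×L_1(-3.0)
P(-3.0) = 8.500000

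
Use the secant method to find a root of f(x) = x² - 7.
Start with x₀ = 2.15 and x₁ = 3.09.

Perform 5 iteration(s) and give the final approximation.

f(x) = x² - 7
x₀ = 2.15, x₁ = 3.09

Secant formula: x_{n+1} = x_n - f(x_n)(x_n - x_{n-1})/(f(x_n) - f(x_{n-1}))

Iteration 1:
  f(2.150000) = -2.377500
  f(3.090000) = 2.548100
  x_2 = 3.090000 - 2.548100×(3.090000 - 2.150000)/(2.548100 - (-2.377500))
       = 2.603721
Iteration 2:
  f(3.090000) = 2.548100
  f(2.603721) = -0.220635
  x_3 = 2.603721 - (-0.220635)×(2.603721 - 3.090000)/(-0.220635 - 2.548100)
       = 2.642472
Iteration 3:
  f(2.603721) = -0.220635
  f(2.642472) = -0.017342
  x_4 = 2.642472 - (-0.017342)×(2.642472 - 2.603721)/(-0.017342 - (-0.220635))
       = 2.645778
Iteration 4:
  f(2.642472) = -0.017342
  f(2.645778) = 0.000139
  x_5 = 2.645778 - 0.000139×(2.645778 - 2.642472)/(0.000139 - (-0.017342))
       = 2.645751
Iteration 5:
  f(2.645778) = 0.000139
  f(2.645751) = 0.000000
  x_6 = 2.645751 - 0.000000×(2.645751 - 2.645778)/(0.000000 - 0.000139)
       = 2.645751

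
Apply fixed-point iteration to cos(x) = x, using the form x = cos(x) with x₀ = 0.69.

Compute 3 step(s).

Equation: cos(x) = x
Fixed-point form: x = cos(x)
x₀ = 0.69

x_1 = g(0.690000) = 0.771246
x_2 = g(0.771246) = 0.717043
x_3 = g(0.717043) = 0.753752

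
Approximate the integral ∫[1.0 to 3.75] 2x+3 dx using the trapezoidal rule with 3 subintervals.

f(x) = 2x+3
a = 1.0, b = 3.75, n = 3
h = (b - a)/n = 0.916667

Trapezoidal rule: (h/2)[f(x₀) + 2f(x₁) + 2f(x₂) + ... + f(xₙ)]

x_0 = 1.0000, f(x_0) = 5.000000, coefficient = 1
x_1 = 1.9167, f(x_1) = 6.833333, coefficient = 2
x_2 = 2.8333, f(x_2) = 8.666667, coefficient = 2
x_3 = 3.7500, f(x_3) = 10.500000, coefficient = 1

I ≈ (0.916667/2) × 46.500000 = 21.312500
Exact value: 21.312500
Error: 0.000000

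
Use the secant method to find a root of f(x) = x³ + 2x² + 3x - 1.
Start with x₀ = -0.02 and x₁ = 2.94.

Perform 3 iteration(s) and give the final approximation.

f(x) = x³ + 2x² + 3x - 1
x₀ = -0.02, x₁ = 2.94

Secant formula: x_{n+1} = x_n - f(x_n)(x_n - x_{n-1})/(f(x_n) - f(x_{n-1}))

Iteration 1:
  f(-0.020000) = -1.059208
  f(2.940000) = 50.519384
  x_2 = 2.940000 - 50.519384×(2.940000 - (-0.020000))/(50.519384 - (-1.059208))
       = 0.040786
Iteration 2:
  f(2.940000) = 50.519384
  f(0.040786) = -0.874247
  x_3 = 0.040786 - (-0.874247)×(0.040786 - 2.940000)/(-0.874247 - 50.519384)
       = 0.090104
Iteration 3:
  f(0.040786) = -0.874247
  f(0.090104) = -0.712719
  x_4 = 0.090104 - (-0.712719)×(0.090104 - 0.040786)/(-0.712719 - (-0.874247))
       = 0.307712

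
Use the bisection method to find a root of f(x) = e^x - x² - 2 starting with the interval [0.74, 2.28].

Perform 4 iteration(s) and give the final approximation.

f(x) = e^x - x² - 2
Initial interval: [0.74, 2.28]

Iteration 1:
  c_1 = (0.740000 + 2.280000)/2 = 1.510000
  f(c_1) = f(1.510000) = 0.246631
  f(a) × f(c) < 0, new interval: [0.740000, 1.510000]
Iteration 2:
  c_2 = (0.740000 + 1.510000)/2 = 1.125000
  f(c_2) = f(1.125000) = -0.185408
  f(a) × f(c) ≥ 0, new interval: [1.125000, 1.510000]
Iteration 3:
  c_3 = (1.125000 + 1.510000)/2 = 1.317500
  f(c_3) = f(1.317500) = -0.001732
  f(a) × f(c) ≥ 0, new interval: [1.317500, 1.510000]
Iteration 4:
  c_4 = (1.317500 + 1.510000)/2 = 1.413750
  f(c_4) = f(1.413750) = 0.112655
  f(a) × f(c) < 0, new interval: [1.317500, 1.413750]

After 4 iteration(s), the approximation is c_4 = 1.413750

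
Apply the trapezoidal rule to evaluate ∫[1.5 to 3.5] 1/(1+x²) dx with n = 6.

f(x) = 1/(1+x²)
a = 1.5, b = 3.5, n = 6
h = (b - a)/n = 0.333333

Trapezoidal rule: (h/2)[f(x₀) + 2f(x₁) + 2f(x₂) + ... + f(xₙ)]

x_0 = 1.5000, f(x_0) = 0.307692, coefficient = 1
x_1 = 1.8333, f(x_1) = 0.229299, coefficient = 2
x_2 = 2.1667, f(x_2) = 0.175610, coefficient = 2
x_3 = 2.5000, f(x_3) = 0.137931, coefficient = 2
x_4 = 2.8333, f(x_4) = 0.110769, coefficient = 2
x_5 = 3.1667, f(x_5) = 0.090680, coefficient = 2
x_6 = 3.5000, f(x_6) = 0.075472, coefficient = 1

I ≈ (0.333333/2) × 1.871743 = 0.311957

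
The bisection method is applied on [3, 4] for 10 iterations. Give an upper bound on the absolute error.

Bisection error bound: |error| ≤ (b-a)/2^n
|error| ≤ (4 - 3)/2^10 = 1/2^10
|error| ≤ 0.0009765625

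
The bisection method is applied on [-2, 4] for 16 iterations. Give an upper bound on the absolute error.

Bisection error bound: |error| ≤ (b-a)/2^n
|error| ≤ (4 - (-2))/2^16 = 6/2^16
|error| ≤ 0.0000915527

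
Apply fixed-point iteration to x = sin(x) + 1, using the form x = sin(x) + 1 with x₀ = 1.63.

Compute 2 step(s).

Equation: x = sin(x) + 1
Fixed-point form: x = sin(x) + 1
x₀ = 1.63

x_1 = g(1.630000) = 1.998248
x_2 = g(1.998248) = 1.910025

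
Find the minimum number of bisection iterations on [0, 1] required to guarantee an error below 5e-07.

We need (b-a)/2^n ≤ 5e-07
(1 - 0)/2^n ≤ 5e-07
1/2^n ≤ 5e-07
2^n ≥ 2000000
n ≥ log₂(2000000) = 20.93
n ≥ 21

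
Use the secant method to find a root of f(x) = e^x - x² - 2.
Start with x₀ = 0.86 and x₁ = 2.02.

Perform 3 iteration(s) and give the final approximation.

f(x) = e^x - x² - 2
x₀ = 0.86, x₁ = 2.02

Secant formula: x_{n+1} = x_n - f(x_n)(x_n - x_{n-1})/(f(x_n) - f(x_{n-1}))

Iteration 1:
  f(0.860000) = -0.376439
  f(2.020000) = 1.457925
  x_2 = 2.020000 - 1.457925×(2.020000 - 0.860000)/(1.457925 - (-0.376439))
       = 1.098050
Iteration 2:
  f(2.020000) = 1.457925
  f(1.098050) = -0.207401
  x_3 = 1.098050 - (-0.207401)×(1.098050 - 2.020000)/(-0.207401 - 1.457925)
       = 1.212870
Iteration 3:
  f(1.098050) = -0.207401
  f(1.212870) = -0.107931
  x_4 = 1.212870 - (-0.107931)×(1.212870 - 1.098050)/(-0.107931 - (-0.207401))
       = 1.337457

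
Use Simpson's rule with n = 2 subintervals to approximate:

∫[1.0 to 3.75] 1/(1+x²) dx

f(x) = 1/(1+x²)
a = 1.0, b = 3.75, n = 2
h = (b - a)/n = 1.375000

Simpson's rule: (h/3)[f(x₀) + 4f(x₁) + 2f(x₂) + ... + f(xₙ)]

x_0 = 1.0000, f(x_0) = 0.500000, coefficient = 1
x_1 = 2.3750, f(x_1) = 0.150588, coefficient = 4
x_2 = 3.7500, f(x_2) = 0.066390, coefficient = 1

I ≈ (1.375000/3) × 1.168743 = 0.535674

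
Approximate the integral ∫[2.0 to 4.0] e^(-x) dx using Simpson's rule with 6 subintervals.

f(x) = e^(-x)
a = 2.0, b = 4.0, n = 6
h = (b - a)/n = 0.333333

Simpson's rule: (h/3)[f(x₀) + 4f(x₁) + 2f(x₂) + ... + f(xₙ)]

x_0 = 2.0000, f(x_0) = 0.135335, coefficient = 1
x_1 = 2.3333, f(x_1) = 0.096972, coefficient = 4
x_2 = 2.6667, f(x_2) = 0.069483, coefficient = 2
x_3 = 3.0000, f(x_3) = 0.049787, coefficient = 4
x_4 = 3.3333, f(x_4) = 0.035674, coefficient = 2
x_5 = 3.6667, f(x_5) = 0.025562, coefficient = 4
x_6 = 4.0000, f(x_6) = 0.018316, coefficient = 1

I ≈ (0.333333/3) × 1.053248 = 0.117028
Exact value: 0.117020
Error: 0.000008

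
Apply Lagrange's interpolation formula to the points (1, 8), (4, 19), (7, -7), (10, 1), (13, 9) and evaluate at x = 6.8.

Lagrange interpolation formula:
P(x) = Σ yᵢ × Lᵢ(x)
where Lᵢ(x) = Π_{j≠i} (x - xⱼ)/(xᵢ - xⱼ)

L_0(6.8) = (6.8 - 4)/(1 - 4) × (6.8 - 7)/(1 - 7) × (6.8 - 10)/(1 - 10) × (6.8 - 13)/(1 - 13) = -0.005715
L_1(6.8) = (6.8 - 1)/(4 - 1) × (6.8 - 7)/(4 - 7) × (6.8 - 10)/(4 - 10) × (6.8 - 13)/(4 - 13) = 0.047355
L_2(6.8) = (6.8 - 1)/(7 - 1) × (6.8 - 4)/(7 - 4) × (6.8 - 10)/(7 - 10) × (6.8 - 13)/(7 - 13) = 0.994449
L_3(6.8) = (6.8 - 1)/(10 - 1) × (6.8 - 4)/(10 - 4) × (6.8 - 7)/(10 - 7) × (6.8 - 13)/(10 - 13) = -0.041435
L_4(6.8) = (6.8 - 1)/(13 - 1) × (6.8 - 4)/(13 - 4) × (6.8 - 7)/(13 - 7) × (6.8 - 10)/(13 - 10) = 0.005347

P(6.8) = 8×L_0(6.8) + 19×L_1(6.8) + (-7)×L_2(6.8) + 1×L_3(6.8) + 9×L_4(6.8)
P(6.8) = -6.100444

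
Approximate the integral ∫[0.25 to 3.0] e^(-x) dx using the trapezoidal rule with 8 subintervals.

f(x) = e^(-x)
a = 0.25, b = 3.0, n = 8
h = (b - a)/n = 0.343750

Trapezoidal rule: (h/2)[f(x₀) + 2f(x₁) + 2f(x₂) + ... + f(xₙ)]

x_0 = 0.2500, f(x_0) = 0.778801, coefficient = 1
x_1 = 0.5938, f(x_1) = 0.552252, coefficient = 2
x_2 = 0.9375, f(x_2) = 0.391606, coefficient = 2
x_3 = 1.2812, f(x_3) = 0.277690, coefficient = 2
x_4 = 1.6250, f(x_4) = 0.196912, coefficient = 2
x_5 = 1.9688, f(x_5) = 0.139631, coefficient = 2
x_6 = 2.3125, f(x_6) = 0.099013, coefficient = 2
x_7 = 2.6562, f(x_7) = 0.070211, coefficient = 2
x_8 = 3.0000, f(x_8) = 0.049787, coefficient = 1

I ≈ (0.343750/2) × 4.283219 = 0.736178
Exact value: 0.729014
Error: 0.007165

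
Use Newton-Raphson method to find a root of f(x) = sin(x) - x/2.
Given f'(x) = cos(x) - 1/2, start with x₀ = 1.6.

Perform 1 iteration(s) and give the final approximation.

f(x) = sin(x) - x/2
f'(x) = cos(x) - 1/2
x₀ = 1.6

Newton-Raphson formula: x_{n+1} = x_n - f(x_n)/f'(x_n)

Iteration 1:
  f(1.600000) = 0.199574
  f'(1.600000) = -0.529200
  x_1 = 1.600000 - 0.199574/(-0.529200) = 1.977124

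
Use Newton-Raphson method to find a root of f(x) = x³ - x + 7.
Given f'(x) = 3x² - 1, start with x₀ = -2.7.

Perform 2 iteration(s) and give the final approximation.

f(x) = x³ - x + 7
f'(x) = 3x² - 1
x₀ = -2.7

Newton-Raphson formula: x_{n+1} = x_n - f(x_n)/f'(x_n)

Iteration 1:
  f(-2.700000) = -9.983000
  f'(-2.700000) = 20.870000
  x_1 = -2.700000 - (-9.983000)/20.870000 = -2.221658
Iteration 2:
  f(-2.221658) = -1.743921
  f'(-2.221658) = 13.807291
  x_2 = -2.221658 - (-1.743921)/13.807291 = -2.095354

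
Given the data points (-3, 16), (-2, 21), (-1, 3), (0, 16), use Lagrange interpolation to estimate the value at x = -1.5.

Lagrange interpolation formula:
P(x) = Σ yᵢ × Lᵢ(x)
where Lᵢ(x) = Π_{j≠i} (x - xⱼ)/(xᵢ - xⱼ)

L_0(-1.5) = (-1.5 - (-2))/(-3 - (-2)) × (-1.5 - (-1))/(-3 - (-1)) × (-1.5 - 0)/(-3 - 0) = -0.062500
L_1(-1.5) = (-1.5 - (-3))/(-2 - (-3)) × (-1.5 - (-1))/(-2 - (-1)) × (-1.5 - 0)/(-2 - 0) = 0.562500
L_2(-1.5) = (-1.5 - (-3))/(-1 - (-3)) × (-1.5 - (-2))/(-1 - (-2)) × (-1.5 - 0)/(-1 - 0) = 0.562500
L_3(-1.5) = (-1.5 - (-3))/(0 - (-3)) × (-1.5 - (-2))/(0 - (-2)) × (-1.5 - (-1))/(0 - (-1)) = -0.062500

P(-1.5) = 16×L_0(-1.5) + 21×L_1(-1.5) + 3×L_2(-1.5) + 16×L_3(-1.5)
P(-1.5) = 11.500000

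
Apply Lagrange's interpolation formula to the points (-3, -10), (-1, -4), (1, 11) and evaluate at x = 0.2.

Lagrange interpolation formula:
P(x) = Σ yᵢ × Lᵢ(x)
where Lᵢ(x) = Π_{j≠i} (x - xⱼ)/(xᵢ - xⱼ)

L_0(0.2) = (0.2 - (-1))/(-3 - (-1)) × (0.2 - 1)/(-3 - 1) = -0.120000
L_1(0.2) = (0.2 - (-3))/(-1 - (-3)) × (0.2 - 1)/(-1 - 1) = 0.640000
L_2(0.2) = (0.2 - (-3))/(1 - (-3)) × (0.2 - (-1))/(1 - (-1)) = 0.480000

P(0.2) = (-10)×L_0(0.2) + (-4)×L_1(0.2) + 11×L_2(0.2)
P(0.2) = 3.920000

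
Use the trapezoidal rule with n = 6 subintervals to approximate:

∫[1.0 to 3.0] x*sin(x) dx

f(x) = x*sin(x)
a = 1.0, b = 3.0, n = 6
h = (b - a)/n = 0.333333

Trapezoidal rule: (h/2)[f(x₀) + 2f(x₁) + 2f(x₂) + ... + f(xₙ)]

x_0 = 1.0000, f(x_0) = 0.841471, coefficient = 1
x_1 = 1.3333, f(x_1) = 1.295917, coefficient = 2
x_2 = 1.6667, f(x_2) = 1.659013, coefficient = 2
x_3 = 2.0000, f(x_3) = 1.818595, coefficient = 2
x_4 = 2.3333, f(x_4) = 1.687200, coefficient = 2
x_5 = 2.6667, f(x_5) = 1.219394, coefficient = 2
x_6 = 3.0000, f(x_6) = 0.423360, coefficient = 1

I ≈ (0.333333/2) × 16.625070 = 2.770845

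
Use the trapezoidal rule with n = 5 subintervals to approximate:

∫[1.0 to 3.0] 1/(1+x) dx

f(x) = 1/(1+x)
a = 1.0, b = 3.0, n = 5
h = (b - a)/n = 0.400000

Trapezoidal rule: (h/2)[f(x₀) + 2f(x₁) + 2f(x₂) + ... + f(xₙ)]

x_0 = 1.0000, f(x_0) = 0.500000, coefficient = 1
x_1 = 1.4000, f(x_1) = 0.416667, coefficient = 2
x_2 = 1.8000, f(x_2) = 0.357143, coefficient = 2
x_3 = 2.2000, f(x_3) = 0.312500, coefficient = 2
x_4 = 2.6000, f(x_4) = 0.277778, coefficient = 2
x_5 = 3.0000, f(x_5) = 0.250000, coefficient = 1

I ≈ (0.400000/2) × 3.478175 = 0.695635
Exact value: 0.693147
Error: 0.002488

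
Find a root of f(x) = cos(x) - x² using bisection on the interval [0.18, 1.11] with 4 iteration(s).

f(x) = cos(x) - x²
Initial interval: [0.18, 1.11]

Iteration 1:
  c_1 = (0.180000 + 1.110000)/2 = 0.645000
  f(c_1) = f(0.645000) = 0.383075
  f(a) × f(c) ≥ 0, new interval: [0.645000, 1.110000]
Iteration 2:
  c_2 = (0.645000 + 1.110000)/2 = 0.877500
  f(c_2) = f(0.877500) = -0.130930
  f(a) × f(c) < 0, new interval: [0.645000, 0.877500]
Iteration 3:
  c_3 = (0.645000 + 0.877500)/2 = 0.761250
  f(c_3) = f(0.761250) = 0.144473
  f(a) × f(c) ≥ 0, new interval: [0.761250, 0.877500]
Iteration 4:
  c_4 = (0.761250 + 0.877500)/2 = 0.819375
  f(c_4) = f(0.819375) = 0.011303
  f(a) × f(c) ≥ 0, new interval: [0.819375, 0.877500]

After 4 iteration(s), the approximation is c_4 = 0.819375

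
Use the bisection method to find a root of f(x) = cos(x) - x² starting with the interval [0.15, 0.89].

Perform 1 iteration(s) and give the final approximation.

f(x) = cos(x) - x²
Initial interval: [0.15, 0.89]

Iteration 1:
  c_1 = (0.150000 + 0.890000)/2 = 0.520000
  f(c_1) = f(0.520000) = 0.597419
  f(a) × f(c) ≥ 0, new interval: [0.520000, 0.890000]

After 1 iteration(s), the approximation is c_1 = 0.520000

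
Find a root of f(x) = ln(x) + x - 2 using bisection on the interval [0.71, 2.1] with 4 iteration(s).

f(x) = ln(x) + x - 2
Initial interval: [0.71, 2.1]

Iteration 1:
  c_1 = (0.710000 + 2.100000)/2 = 1.405000
  f(c_1) = f(1.405000) = -0.254963
  f(a) × f(c) ≥ 0, new interval: [1.405000, 2.100000]
Iteration 2:
  c_2 = (1.405000 + 2.100000)/2 = 1.752500
  f(c_2) = f(1.752500) = 0.313543
  f(a) × f(c) < 0, new interval: [1.405000, 1.752500]
Iteration 3:
  c_3 = (1.405000 + 1.752500)/2 = 1.578750
  f(c_3) = f(1.578750) = 0.035383
  f(a) × f(c) < 0, new interval: [1.405000, 1.578750]
Iteration 4:
  c_4 = (1.405000 + 1.578750)/2 = 1.491875
  f(c_4) = f(1.491875) = -0.108091
  f(a) × f(c) ≥ 0, new interval: [1.491875, 1.578750]

After 4 iteration(s), the approximation is c_4 = 1.491875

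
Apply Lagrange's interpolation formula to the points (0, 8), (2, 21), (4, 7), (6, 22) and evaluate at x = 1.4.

Lagrange interpolation formula:
P(x) = Σ yᵢ × Lᵢ(x)
where Lᵢ(x) = Π_{j≠i} (x - xⱼ)/(xᵢ - xⱼ)

L_0(1.4) = (1.4 - 2)/(0 - 2) × (1.4 - 4)/(0 - 4) × (1.4 - 6)/(0 - 6) = 0.149500
L_1(1.4) = (1.4 - 0)/(2 - 0) × (1.4 - 4)/(2 - 4) × (1.4 - 6)/(2 - 6) = 1.046500
L_2(1.4) = (1.4 - 0)/(4 - 0) × (1.4 - 2)/(4 - 2) × (1.4 - 6)/(4 - 6) = -0.241500
L_3(1.4) = (1.4 - 0)/(6 - 0) × (1.4 - 2)/(6 - 2) × (1.4 - 4)/(6 - 4) = 0.045500

P(1.4) = 8×L_0(1.4) + 21×L_1(1.4) + 7×L_2(1.4) + 22×L_3(1.4)
P(1.4) = 22.483000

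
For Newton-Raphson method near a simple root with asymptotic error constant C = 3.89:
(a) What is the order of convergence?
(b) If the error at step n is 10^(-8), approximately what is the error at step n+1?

(a) Newton-Raphson has quadratic (order 2) convergence near simple roots.
    This means |e_{n+1}| ≈ C|e_n|².

(b) With |e_n| = 10^(-8) and C = 3.89:
    |e_{n+1}| ≈ 3.89 × (10^(-8))² = 3.89 × 10^(-16)

(a) 2 (quadratic); (b) |e_{n+1}| ≈ 3.890e-16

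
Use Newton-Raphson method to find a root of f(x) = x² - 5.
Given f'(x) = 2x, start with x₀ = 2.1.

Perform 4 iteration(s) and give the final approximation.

f(x) = x² - 5
f'(x) = 2x
x₀ = 2.1

Newton-Raphson formula: x_{n+1} = x_n - f(x_n)/f'(x_n)

Iteration 1:
  f(2.100000) = -0.590000
  f'(2.100000) = 4.200000
  x_1 = 2.100000 - (-0.590000)/4.200000 = 2.240476
Iteration 2:
  f(2.240476) = 0.019734
  f'(2.240476) = 4.480952
  x_2 = 2.240476 - 0.019734/4.480952 = 2.236072
Iteration 3:
  f(2.236072) = 0.000019
  f'(2.236072) = 4.472145
  x_3 = 2.236072 - 0.000019/4.472145 = 2.236068
Iteration 4:
  f(2.236068) = 0.000000
  f'(2.236068) = 4.472136
  x_4 = 2.236068 - 0.000000/4.472136 = 2.236068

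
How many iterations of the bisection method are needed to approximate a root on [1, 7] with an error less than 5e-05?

We need (b-a)/2^n ≤ 5e-05
(7 - 1)/2^n ≤ 5e-05
6/2^n ≤ 5e-05
2^n ≥ 120000
n ≥ log₂(120000) = 16.87
n ≥ 17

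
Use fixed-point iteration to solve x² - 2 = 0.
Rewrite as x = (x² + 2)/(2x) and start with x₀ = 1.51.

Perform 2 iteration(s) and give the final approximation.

Equation: x² - 2 = 0
Fixed-point form: x = (x² + 2)/(2x)
x₀ = 1.51

x_1 = g(1.510000) = 1.417252
x_2 = g(1.417252) = 1.414217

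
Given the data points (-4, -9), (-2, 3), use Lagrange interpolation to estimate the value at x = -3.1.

Lagrange interpolation formula:
P(x) = Σ yᵢ × Lᵢ(x)
where Lᵢ(x) = Π_{j≠i} (x - xⱼ)/(xᵢ - xⱼ)

L_0(-3.1) = (-3.1 - (-2))/(-4 - (-2)) = 0.550000
L_1(-3.1) = (-3.1 - (-4))/(-2 - (-4)) = 0.450000

P(-3.1) = (-9)×L_0(-3.1) + 3×L_1(-3.1)
P(-3.1) = -3.600000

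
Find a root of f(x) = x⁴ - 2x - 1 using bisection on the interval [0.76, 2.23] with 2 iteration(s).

f(x) = x⁴ - 2x - 1
Initial interval: [0.76, 2.23]

Iteration 1:
  c_1 = (0.760000 + 2.230000)/2 = 1.495000
  f(c_1) = f(1.495000) = 1.005337
  f(a) × f(c) < 0, new interval: [0.760000, 1.495000]
Iteration 2:
  c_2 = (0.760000 + 1.495000)/2 = 1.127500
  f(c_2) = f(1.127500) = -1.638908
  f(a) × f(c) ≥ 0, new interval: [1.127500, 1.495000]

After 2 iteration(s), the approximation is c_2 = 1.127500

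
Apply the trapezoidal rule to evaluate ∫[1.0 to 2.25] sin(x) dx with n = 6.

f(x) = sin(x)
a = 1.0, b = 2.25, n = 6
h = (b - a)/n = 0.208333

Trapezoidal rule: (h/2)[f(x₀) + 2f(x₁) + 2f(x₂) + ... + f(xₙ)]

x_0 = 1.0000, f(x_0) = 0.841471, coefficient = 1
x_1 = 1.2083, f(x_1) = 0.935026, coefficient = 2
x_2 = 1.4167, f(x_2) = 0.988146, coefficient = 2
x_3 = 1.6250, f(x_3) = 0.998531, coefficient = 2
x_4 = 1.8333, f(x_4) = 0.965735, coefficient = 2
x_5 = 2.0417, f(x_5) = 0.891174, coefficient = 2
x_6 = 2.2500, f(x_6) = 0.778073, coefficient = 1

I ≈ (0.208333/2) × 11.176767 = 1.164247
Exact value: 1.168476
Error: 0.004229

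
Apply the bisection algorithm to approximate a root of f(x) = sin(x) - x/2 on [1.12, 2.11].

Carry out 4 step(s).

f(x) = sin(x) - x/2
Initial interval: [1.12, 2.11]

Iteration 1:
  c_1 = (1.120000 + 2.110000)/2 = 1.615000
  f(c_1) = f(1.615000) = 0.191523
  f(a) × f(c) ≥ 0, new interval: [1.615000, 2.110000]
Iteration 2:
  c_2 = (1.615000 + 2.110000)/2 = 1.862500
  f(c_2) = f(1.862500) = 0.026505
  f(a) × f(c) ≥ 0, new interval: [1.862500, 2.110000]
Iteration 3:
  c_3 = (1.862500 + 2.110000)/2 = 1.986250
  f(c_3) = f(1.986250) = -0.078192
  f(a) × f(c) < 0, new interval: [1.862500, 1.986250]
Iteration 4:
  c_4 = (1.862500 + 1.986250)/2 = 1.924375
  f(c_4) = f(1.924375) = -0.024048
  f(a) × f(c) < 0, new interval: [1.862500, 1.924375]

After 4 iteration(s), the approximation is c_4 = 1.924375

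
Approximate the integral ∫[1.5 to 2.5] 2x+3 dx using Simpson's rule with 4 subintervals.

f(x) = 2x+3
a = 1.5, b = 2.5, n = 4
h = (b - a)/n = 0.250000

Simpson's rule: (h/3)[f(x₀) + 4f(x₁) + 2f(x₂) + ... + f(xₙ)]

x_0 = 1.5000, f(x_0) = 6.000000, coefficient = 1
x_1 = 1.7500, f(x_1) = 6.500000, coefficient = 4
x_2 = 2.0000, f(x_2) = 7.000000, coefficient = 2
x_3 = 2.2500, f(x_3) = 7.500000, coefficient = 4
x_4 = 2.5000, f(x_4) = 8.000000, coefficient = 1

I ≈ (0.250000/3) × 84.000000 = 7.000000
Exact value: 7.000000
Error: 0.000000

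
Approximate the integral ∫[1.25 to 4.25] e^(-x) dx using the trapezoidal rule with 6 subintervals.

f(x) = e^(-x)
a = 1.25, b = 4.25, n = 6
h = (b - a)/n = 0.500000

Trapezoidal rule: (h/2)[f(x₀) + 2f(x₁) + 2f(x₂) + ... + f(xₙ)]

x_0 = 1.2500, f(x_0) = 0.286505, coefficient = 1
x_1 = 1.7500, f(x_1) = 0.173774, coefficient = 2
x_2 = 2.2500, f(x_2) = 0.105399, coefficient = 2
x_3 = 2.7500, f(x_3) = 0.063928, coefficient = 2
x_4 = 3.2500, f(x_4) = 0.038774, coefficient = 2
x_5 = 3.7500, f(x_5) = 0.023518, coefficient = 2
x_6 = 4.2500, f(x_6) = 0.014264, coefficient = 1

I ≈ (0.500000/2) × 1.111555 = 0.277889
Exact value: 0.272241
Error: 0.005648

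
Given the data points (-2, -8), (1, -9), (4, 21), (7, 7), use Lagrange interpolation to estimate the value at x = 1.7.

Lagrange interpolation formula:
P(x) = Σ yᵢ × Lᵢ(x)
where Lᵢ(x) = Π_{j≠i} (x - xⱼ)/(xᵢ - xⱼ)

L_0(1.7) = (1.7 - 1)/(-2 - 1) × (1.7 - 4)/(-2 - 4) × (1.7 - 7)/(-2 - 7) = -0.052673
L_1(1.7) = (1.7 - (-2))/(1 - (-2)) × (1.7 - 4)/(1 - 4) × (1.7 - 7)/(1 - 7) = 0.835241
L_2(1.7) = (1.7 - (-2))/(4 - (-2)) × (1.7 - 1)/(4 - 1) × (1.7 - 7)/(4 - 7) = 0.254204
L_3(1.7) = (1.7 - (-2))/(7 - (-2)) × (1.7 - 1)/(7 - 1) × (1.7 - 4)/(7 - 4) = -0.036772

P(1.7) = (-8)×L_0(1.7) + (-9)×L_1(1.7) + 21×L_2(1.7) + 7×L_3(1.7)
P(1.7) = -2.014907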